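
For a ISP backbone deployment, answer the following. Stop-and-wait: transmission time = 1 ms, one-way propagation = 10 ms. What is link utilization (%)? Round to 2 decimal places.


Given: Ttrans = 1 ms, Tprop = 10 ms
RTT = 2 * Tprop = 2 * 10 = 20 ms
U = Ttrans / (Ttrans + RTT)
U = 1 / (1 + 20)
U = 1 / 21 = 0.047619
U% = 4.76%

4.76


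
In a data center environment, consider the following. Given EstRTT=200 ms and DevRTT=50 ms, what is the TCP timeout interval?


Given: EstRTT = 200 ms, DevRTT = 50 ms
Timeout = EstRTT + 4 * DevRTT
4 * DevRTT = 4 * 50 = 200
Timeout = 200 + 200 = 400 ms

400


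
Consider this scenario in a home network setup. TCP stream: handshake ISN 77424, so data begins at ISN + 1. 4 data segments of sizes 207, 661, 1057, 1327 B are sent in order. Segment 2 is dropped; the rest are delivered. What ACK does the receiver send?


SYN uses sequence number 77424; first data byte = ISN + 1 = 77425.
Segment 1: SEQ = 77425, len = 207 B, covers [77425, 77631]
Segment 2: SEQ = 77632, len = 661 B, covers [77632, 78292] [LOST]
Segment 3: SEQ = 78293, len = 1057 B, covers [78293, 79349]
Segment 4: SEQ = 79350, len = 1327 B, covers [79350, 80676]
In-order data received: bytes [77425, 77631] (segments 1..1).
Segment 2 missing -> gap begins at byte 77632; later segments buffered out of order.
Cumulative ACK = next expected in-order byte = 77425 + 207 = 77632

77632


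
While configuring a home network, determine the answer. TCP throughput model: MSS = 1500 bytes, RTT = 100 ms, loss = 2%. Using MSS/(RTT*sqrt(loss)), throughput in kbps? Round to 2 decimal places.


Given: MSS = 1500 bytes, RTT = 100 ms, loss = 2%
RTT in seconds = 100 / 1000 = 0.1
Loss rate = 2% = 0.02
sqrt(loss) = sqrt(0.02) = 0.141421356237
Throughput (bytes/s) = 1500 / (0.1 * 0.141421356237) = 106066.0172
Throughput (kbps) = 106066.0172 * 8 / 1000 = 848.528137 -> 848.53 kbps (2 dp)

848.53


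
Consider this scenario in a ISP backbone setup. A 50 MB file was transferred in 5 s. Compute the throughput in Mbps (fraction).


Given: file = 50 MB, time = 5 s
File in Mb = 50 * 8 = 400 Mb
Throughput = 400 / 5 Mbps
Throughput = 80 Mbps

80


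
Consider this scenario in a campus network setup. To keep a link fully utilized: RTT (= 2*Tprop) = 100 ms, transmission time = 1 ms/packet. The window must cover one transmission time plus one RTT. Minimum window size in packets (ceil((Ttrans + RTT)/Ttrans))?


Given: Ttrans = 1 ms, RTT = 100 ms (= 2 * Tprop, Tprop = 50 ms)
Time until first ACK returns = Ttrans + RTT = 1 + 100 = 101 ms
Need W * Ttrans >= Ttrans + RTT  ->  W >= (Ttrans + RTT) / Ttrans
(Ttrans + RTT) / Ttrans = 101 / 1 = 101
W_min = ceil(101) = 101

101


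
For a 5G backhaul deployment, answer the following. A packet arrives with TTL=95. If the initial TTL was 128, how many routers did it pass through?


Given: initial TTL = 128, received TTL = 95
Hops = initial TTL - received TTL
Hops = 128 - 95 = 33

33


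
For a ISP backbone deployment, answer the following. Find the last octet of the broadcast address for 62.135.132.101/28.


Given: IP = 62.135.132.101, prefix = /28
Host bits = 32 - 28 = 4
Network last octet = 101 AND mask = 96
Host part size = 2^4 - 1 = 15
Broadcast last octet = 96 OR 15 = 111

111


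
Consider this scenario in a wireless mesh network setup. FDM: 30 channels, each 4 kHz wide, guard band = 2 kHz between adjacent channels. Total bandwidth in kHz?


Given: 30 channels, 4 kHz each, guard = 2 kHz
Channel bandwidth = 30 * 4 = 120 kHz
Guard bands = 29 gaps * 2 kHz = 58 kHz
Total = 120 + 58 = 178 kHz

178


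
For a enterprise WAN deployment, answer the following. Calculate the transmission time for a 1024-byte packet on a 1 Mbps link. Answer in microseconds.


Given: packet = 1024 bytes, bandwidth = 1 Mbps
Packet in bits = 1024 * 8 = 8192 bits
Bandwidth = 1 * 10^6 = 1000000 bps
Time = 8192 / 1000000 seconds
Time in us = 8192 * 10^6 / 1000000 = 8192

8192


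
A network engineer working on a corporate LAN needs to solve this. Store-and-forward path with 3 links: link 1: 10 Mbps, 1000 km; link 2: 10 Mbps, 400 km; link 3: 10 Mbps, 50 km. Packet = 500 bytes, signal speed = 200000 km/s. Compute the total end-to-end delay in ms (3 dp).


Packet = 500 bytes = 4000 bits. Store-and-forward: sum (t_trans + t_prop) per link.
Link 1: t_trans = 4000/(10*10^6) s = 0.4000 ms; t_prop = 1000/200000 s = 5.0000 ms; subtotal = 5.4000 ms
Link 2: t_trans = 4000/(10*10^6) s = 0.4000 ms; t_prop = 400/200000 s = 2.0000 ms; subtotal = 2.4000 ms
Link 3: t_trans = 4000/(10*10^6) s = 0.4000 ms; t_prop = 50/200000 s = 0.2500 ms; subtotal = 0.6500 ms
End-to-end = 5.4000 + 2.4000 + 0.6500 = 8.4500 ms -> 8.450 ms (3 dp)

8.450


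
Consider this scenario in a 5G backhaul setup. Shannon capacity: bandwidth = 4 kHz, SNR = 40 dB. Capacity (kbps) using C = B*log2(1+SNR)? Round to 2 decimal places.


Given: B = 4 kHz, SNR = 40 dB
SNR linear = 10^(40/10) = 10000
1 + SNR = 10001
log2(10001) = 13.2878566418
C = 4 * 1000 * 13.2878566418 = 53151.4266 bps
C = 53.151427 kbps -> 53.15 kbps (2 dp)

53.15


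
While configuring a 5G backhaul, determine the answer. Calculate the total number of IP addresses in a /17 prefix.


Given: CIDR prefix /17
Host bits = 32 - 17 = 15
Total addresses = 2^15 = 32768

32768


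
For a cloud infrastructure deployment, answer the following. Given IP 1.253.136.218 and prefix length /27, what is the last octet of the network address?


Given: IP = 1.253.136.218, prefix = /27
Subnet mask = 255.255.255.224
Last octet of IP: 218
Last octet of mask: 224
Network last octet = 218 AND 224 = 192

192


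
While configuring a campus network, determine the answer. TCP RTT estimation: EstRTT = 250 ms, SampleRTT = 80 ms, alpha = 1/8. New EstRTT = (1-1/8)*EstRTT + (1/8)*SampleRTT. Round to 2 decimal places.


Given: EstRTT = 250 ms, SampleRTT = 80 ms, alpha = 1/8
New EstRTT = (1 - alpha) * EstRTT + alpha * SampleRTT
(7/8) * 250 = 218.75
(1/8) * 80 = 10
New EstRTT = 218.75 + 10 = 228.75 ms -> 228.75 ms (2 dp)

228.75


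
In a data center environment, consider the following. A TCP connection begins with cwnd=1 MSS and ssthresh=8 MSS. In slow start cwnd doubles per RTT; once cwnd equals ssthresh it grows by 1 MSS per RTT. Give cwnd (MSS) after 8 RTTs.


RTT 0: cwnd = 1 MSS (initial)
RTT 1: cwnd = 2 MSS (slow start, doubled)
RTT 2: cwnd = 4 MSS (slow start, doubled)
RTT 3: cwnd = 8 MSS (slow start, doubled)
RTT 4: cwnd = 9 MSS (congestion avoidance, +1)
RTT 5: cwnd = 10 MSS (congestion avoidance, +1)
RTT 6: cwnd = 11 MSS (congestion avoidance, +1)
RTT 7: cwnd = 12 MSS (congestion avoidance, +1)
RTT 8: cwnd = 13 MSS (congestion avoidance, +1)

13


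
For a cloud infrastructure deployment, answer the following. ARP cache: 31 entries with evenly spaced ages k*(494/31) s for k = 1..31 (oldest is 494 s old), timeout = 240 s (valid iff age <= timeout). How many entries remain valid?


Ages are k * 494/31 s for k = 1..31 (spacing = 15.9355 s).
Entry k is valid iff k * 494/31 <= 240 iff k <= 31 * 240 / 494 = 15.0607
n_valid = floor(15.0607) = 15
(n_stale = 31 - 15 = 16)

15


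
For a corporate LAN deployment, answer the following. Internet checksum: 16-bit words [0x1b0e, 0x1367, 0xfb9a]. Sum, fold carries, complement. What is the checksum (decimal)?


Given words: [0x1b0e, 0x1367, 0xfb9a]
Step 1: Sum all words
Raw sum = 6926 + 4967 + 64410 = 76303
Step 2: Fold carry: (10767 + 1) = 10768
One's complement = ~10768 & 0xFFFF = 54767

54767


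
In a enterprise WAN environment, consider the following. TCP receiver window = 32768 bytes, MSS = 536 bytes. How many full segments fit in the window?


Given: RWND = 32768 bytes, MSS = 536 bytes
Full segments = floor(RWND / MSS)
Full segments = floor(32768 / 536)
Full segments = floor(61.1343) = 61

61


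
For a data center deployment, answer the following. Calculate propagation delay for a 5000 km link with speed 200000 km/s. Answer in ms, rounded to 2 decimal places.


Given: distance = 5000 km, speed = 200000 km/s
Delay = distance / speed = 5000 / 200000 seconds
Delay in ms = 5000 * 1000 / 200000
Delay = 25.0000 ms
Rounded to 2 dp = 25.00 ms

25.00


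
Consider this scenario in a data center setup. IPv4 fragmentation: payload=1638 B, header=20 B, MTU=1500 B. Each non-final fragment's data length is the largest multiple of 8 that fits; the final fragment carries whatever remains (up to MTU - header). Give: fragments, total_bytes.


Max data per non-final fragment = floor((MTU - header)/8)*8 = floor((1500 - 20)/8)*8 = floor(1480/8)*8 = 1480 B
Final fragment needs no 8-byte alignment: it can carry up to MTU - header = 1480 B
Non-final fragments needed = ceil((payload - 1480) / 1480) = ceil(158/1480) = ceil(0.1068) = 1
Number of fragments = 1 + 1 = 2
Fragment sizes (data): 1 * 1480 B + 158 B (last, 158 <= 1480 OK)
Total bytes sent = payload + n_frags * header = 1638 + 2*20 = 1638 + 40 = 1678 B

2, 1678


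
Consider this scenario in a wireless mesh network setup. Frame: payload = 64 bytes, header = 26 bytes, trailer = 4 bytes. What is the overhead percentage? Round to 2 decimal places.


Given: payload = 64 B, header = 26 B, trailer = 4 B
Overhead bytes = header + trailer = 26 + 4 = 30
Total frame = payload + overhead = 64 + 30 = 94
Overhead % = 30 / 94 * 100 = 31.9149% -> 31.91% (2 dp)

31.91


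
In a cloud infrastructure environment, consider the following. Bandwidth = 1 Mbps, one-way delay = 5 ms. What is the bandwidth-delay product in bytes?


Given: bandwidth = 1 Mbps, delay = 5 ms
BDP in bits = 1 * 10^6 * 5 / 1000
BDP in bits = 5000
BDP in bytes = 5000 / 8 = 625

625


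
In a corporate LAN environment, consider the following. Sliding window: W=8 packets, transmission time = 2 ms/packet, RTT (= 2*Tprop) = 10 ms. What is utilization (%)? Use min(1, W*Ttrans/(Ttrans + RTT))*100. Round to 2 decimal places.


Given: W = 8, Ttrans = 2 ms, RTT = 10 ms (= 2 * Tprop, Tprop = 5 ms)
Cycle time = Ttrans + RTT = 2 + 10 = 12 ms (first packet sent until its ACK returns)
W * Ttrans = 8 * 2 = 16 ms of sending per cycle
W * Ttrans / (Ttrans + RTT) = 16 / 12 = 1.333333
U = min(1, 1.333333) = 1.000000
U% = 100.00%

100.00


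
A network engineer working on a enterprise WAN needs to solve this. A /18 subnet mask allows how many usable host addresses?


Given: subnet mask /18
Host bits = 32 - 18 = 14
Total addresses = 2^14 = 16384
Usable hosts = 16384 - 2 (network + broadcast) = 16382

16382


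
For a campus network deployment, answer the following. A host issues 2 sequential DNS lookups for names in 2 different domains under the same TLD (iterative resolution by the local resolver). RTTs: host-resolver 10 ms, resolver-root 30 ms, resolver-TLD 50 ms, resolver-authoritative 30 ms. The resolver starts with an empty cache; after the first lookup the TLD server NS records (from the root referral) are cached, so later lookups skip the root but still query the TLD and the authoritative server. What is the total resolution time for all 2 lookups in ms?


Lookup 1 (cold cache): local + root + TLD + auth = 10 + 30 + 50 + 30 = 120 ms
Lookups 2..2 (TLD NS cached -> skip root; new domain -> still ask TLD and auth): local + TLD + auth = 10 + 50 + 30 = 90 ms each
Remaining 1 lookups: 1 * 90 = 90 ms
Total = 120 + 90 = 210 ms

210


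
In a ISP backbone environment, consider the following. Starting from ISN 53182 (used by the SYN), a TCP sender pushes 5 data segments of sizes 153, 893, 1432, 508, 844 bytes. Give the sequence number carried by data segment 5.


The SYN occupies sequence number ISN = 53182, so the first data byte is ISN + 1 = 53183.
SEQ of data segment i = (ISN + 1) + sum of payload sizes of segments 1..i-1.
Segment 1: SEQ = 53183, payload = 153 bytes
Segment 2: SEQ = 53336, payload = 893 bytes
Segment 3: SEQ = 54229, payload = 1432 bytes
Segment 4: SEQ = 55661, payload = 508 bytes
Segment 5: SEQ = 56169, payload = 844 bytes
SEQ of segment 5 = 53183 + 153 + 893 + 1432 + 508 = 56169

56169


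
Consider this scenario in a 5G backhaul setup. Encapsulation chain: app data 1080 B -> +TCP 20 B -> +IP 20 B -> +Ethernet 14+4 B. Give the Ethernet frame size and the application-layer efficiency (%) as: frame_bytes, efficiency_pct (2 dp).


TCP segment = 1080 + 20 = 1100 B
IP packet = 1100 + 20 = 1120 B
Ethernet frame = 1120 + 14 + 4 = 1138 B
Efficiency = app / frame = 1080 / 1138 = 0.949033 = 94.9033% -> 94.90% (2 dp)

1138, 94.90


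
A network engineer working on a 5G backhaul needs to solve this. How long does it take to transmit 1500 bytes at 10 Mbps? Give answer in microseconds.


Given: packet = 1500 bytes, bandwidth = 10 Mbps
Packet in bits = 1500 * 8 = 12000 bits
Bandwidth = 10 * 10^6 = 10000000 bps
Time = 12000 / 10000000 seconds
Time in us = 12000 * 10^6 / 10000000 = 1200

1200


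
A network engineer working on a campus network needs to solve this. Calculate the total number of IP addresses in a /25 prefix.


Given: CIDR prefix /25
Host bits = 32 - 25 = 7
Total addresses = 2^7 = 128

128


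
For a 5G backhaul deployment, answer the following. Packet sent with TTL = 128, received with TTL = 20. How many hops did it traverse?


Given: initial TTL = 128, received TTL = 20
Hops = initial TTL - received TTL
Hops = 128 - 20 = 108

108


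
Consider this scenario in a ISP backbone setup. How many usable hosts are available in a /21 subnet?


Given: subnet mask /21
Host bits = 32 - 21 = 11
Total addresses = 2^11 = 2048
Usable hosts = 2048 - 2 (network + broadcast) = 2046

2046


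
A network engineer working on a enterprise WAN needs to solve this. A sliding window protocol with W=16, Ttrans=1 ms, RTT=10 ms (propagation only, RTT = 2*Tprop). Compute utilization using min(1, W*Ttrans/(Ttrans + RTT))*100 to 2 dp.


Given: W = 16, Ttrans = 1 ms, RTT = 10 ms (= 2 * Tprop, Tprop = 5 ms)
Cycle time = Ttrans + RTT = 1 + 10 = 11 ms (first packet sent until its ACK returns)
W * Ttrans = 16 * 1 = 16 ms of sending per cycle
W * Ttrans / (Ttrans + RTT) = 16 / 11 = 1.454545
U = min(1, 1.454545) = 1.000000
U% = 100.00%

100.00


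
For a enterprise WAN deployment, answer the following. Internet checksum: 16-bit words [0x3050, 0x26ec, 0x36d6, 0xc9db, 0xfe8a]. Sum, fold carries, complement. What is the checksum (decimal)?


Given words: [0x3050, 0x26ec, 0x36d6, 0xc9db, 0xfe8a]
Step 1: Sum all words
Raw sum = 12368 + 9964 + 14038 + 51675 + 65162 = 153207
Step 2: Fold carry: (22135 + 2) = 22137
One's complement = ~22137 & 0xFFFF = 43398

43398


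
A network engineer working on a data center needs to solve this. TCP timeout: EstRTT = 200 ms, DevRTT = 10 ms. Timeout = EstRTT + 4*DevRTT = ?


Given: EstRTT = 200 ms, DevRTT = 10 ms
Timeout = EstRTT + 4 * DevRTT
4 * DevRTT = 4 * 10 = 40
Timeout = 200 + 40 = 240 ms

240


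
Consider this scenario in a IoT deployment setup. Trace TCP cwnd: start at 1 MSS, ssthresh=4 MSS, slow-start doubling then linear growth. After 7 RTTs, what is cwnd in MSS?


RTT 0: cwnd = 1 MSS (initial)
RTT 1: cwnd = 2 MSS (slow start, doubled)
RTT 2: cwnd = 4 MSS (slow start, doubled)
RTT 3: cwnd = 5 MSS (congestion avoidance, +1)
RTT 4: cwnd = 6 MSS (congestion avoidance, +1)
RTT 5: cwnd = 7 MSS (congestion avoidance, +1)
RTT 6: cwnd = 8 MSS (congestion avoidance, +1)
RTT 7: cwnd = 9 MSS (congestion avoidance, +1)

9


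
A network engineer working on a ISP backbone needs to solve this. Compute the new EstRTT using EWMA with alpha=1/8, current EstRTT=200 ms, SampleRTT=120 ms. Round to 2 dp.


Given: EstRTT = 200 ms, SampleRTT = 120 ms, alpha = 1/8
New EstRTT = (1 - alpha) * EstRTT + alpha * SampleRTT
(7/8) * 200 = 175
(1/8) * 120 = 15
New EstRTT = 175 + 15 = 190 ms -> 190.00 ms (2 dp)

190.00


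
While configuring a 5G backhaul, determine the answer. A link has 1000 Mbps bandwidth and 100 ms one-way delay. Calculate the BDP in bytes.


Given: bandwidth = 1000 Mbps, delay = 100 ms
BDP in bits = 1000 * 10^6 * 100 / 1000
BDP in bits = 100000000
BDP in bytes = 100000000 / 8 = 12500000

12500000


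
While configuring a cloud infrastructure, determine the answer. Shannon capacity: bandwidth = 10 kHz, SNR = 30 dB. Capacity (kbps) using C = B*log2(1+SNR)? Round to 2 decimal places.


Given: B = 10 kHz, SNR = 30 dB
SNR linear = 10^(30/10) = 1000
1 + SNR = 1001
log2(1001) = 9.9672262588
C = 10 * 1000 * 9.9672262588 = 99672.2626 bps
C = 99.672263 kbps -> 99.67 kbps (2 dp)

99.67


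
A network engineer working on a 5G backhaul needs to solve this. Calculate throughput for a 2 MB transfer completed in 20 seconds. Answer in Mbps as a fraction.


Given: file = 2 MB, time = 20 s
File in Mb = 2 * 8 = 16 Mb
Throughput = 16 / 20 Mbps
Throughput = 4/5 Mbps

4/5


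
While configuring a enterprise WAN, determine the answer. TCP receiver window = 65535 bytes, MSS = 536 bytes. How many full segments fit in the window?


Given: RWND = 65535 bytes, MSS = 536 bytes
Full segments = floor(RWND / MSS)
Full segments = floor(65535 / 536)
Full segments = floor(122.2668) = 122

122


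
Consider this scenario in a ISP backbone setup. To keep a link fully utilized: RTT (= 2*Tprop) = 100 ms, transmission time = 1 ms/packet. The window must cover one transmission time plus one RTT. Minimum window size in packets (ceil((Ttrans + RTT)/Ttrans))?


Given: Ttrans = 1 ms, RTT = 100 ms (= 2 * Tprop, Tprop = 50 ms)
Time until first ACK returns = Ttrans + RTT = 1 + 100 = 101 ms
Need W * Ttrans >= Ttrans + RTT  ->  W >= (Ttrans + RTT) / Ttrans
(Ttrans + RTT) / Ttrans = 101 / 1 = 101
W_min = ceil(101) = 101

101


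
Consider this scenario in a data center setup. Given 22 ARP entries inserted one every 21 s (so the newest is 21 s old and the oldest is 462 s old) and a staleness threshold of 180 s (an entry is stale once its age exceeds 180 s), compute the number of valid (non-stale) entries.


Ages are k * 462/22 s for k = 1..22 (spacing = 21.0000 s).
Entry k is valid iff k * 462/22 <= 180 iff k <= 22 * 180 / 462 = 8.5714
n_valid = floor(8.5714) = 8
(n_stale = 22 - 8 = 14)

8


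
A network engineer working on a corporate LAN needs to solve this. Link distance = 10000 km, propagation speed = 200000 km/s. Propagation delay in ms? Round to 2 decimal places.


Given: distance = 10000 km, speed = 200000 km/s
Delay = distance / speed = 10000 / 200000 seconds
Delay in ms = 10000 * 1000 / 200000
Delay = 50.0000 ms
Rounded to 2 dp = 50.00 ms

50.00


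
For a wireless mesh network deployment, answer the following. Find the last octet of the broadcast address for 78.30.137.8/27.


Given: IP = 78.30.137.8, prefix = /27
Host bits = 32 - 27 = 5
Network last octet = 8 AND mask = 0
Host part size = 2^5 - 1 = 31
Broadcast last octet = 0 OR 31 = 31

31


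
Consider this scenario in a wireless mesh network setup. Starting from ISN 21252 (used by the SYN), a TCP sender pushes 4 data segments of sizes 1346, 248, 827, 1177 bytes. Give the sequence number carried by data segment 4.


The SYN occupies sequence number ISN = 21252, so the first data byte is ISN + 1 = 21253.
SEQ of data segment i = (ISN + 1) + sum of payload sizes of segments 1..i-1.
Segment 1: SEQ = 21253, payload = 1346 bytes
Segment 2: SEQ = 22599, payload = 248 bytes
Segment 3: SEQ = 22847, payload = 827 bytes
Segment 4: SEQ = 23674, payload = 1177 bytes
SEQ of segment 4 = 21253 + 1346 + 248 + 827 = 23674

23674


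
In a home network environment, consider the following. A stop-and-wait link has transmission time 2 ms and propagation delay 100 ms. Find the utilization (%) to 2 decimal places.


Given: Ttrans = 2 ms, Tprop = 100 ms
RTT = 2 * Tprop = 2 * 100 = 200 ms
U = Ttrans / (Ttrans + RTT)
U = 2 / (2 + 200)
U = 2 / 202 = 0.009901
U% = 0.99%

0.99


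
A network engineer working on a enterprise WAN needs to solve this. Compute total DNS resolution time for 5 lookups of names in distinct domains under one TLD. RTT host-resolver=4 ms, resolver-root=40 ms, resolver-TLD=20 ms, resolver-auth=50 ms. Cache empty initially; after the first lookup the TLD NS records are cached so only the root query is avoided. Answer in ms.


Lookup 1 (cold cache): local + root + TLD + auth = 4 + 40 + 20 + 50 = 114 ms
Lookups 2..5 (TLD NS cached -> skip root; new domain -> still ask TLD and auth): local + TLD + auth = 4 + 20 + 50 = 74 ms each
Remaining 4 lookups: 4 * 74 = 296 ms
Total = 114 + 296 = 410 ms

410


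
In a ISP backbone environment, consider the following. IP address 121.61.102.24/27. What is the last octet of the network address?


Given: IP = 121.61.102.24, prefix = /27
Subnet mask = 255.255.255.224
Last octet of IP: 24
Last octet of mask: 224
Network last octet = 24 AND 224 = 0

0


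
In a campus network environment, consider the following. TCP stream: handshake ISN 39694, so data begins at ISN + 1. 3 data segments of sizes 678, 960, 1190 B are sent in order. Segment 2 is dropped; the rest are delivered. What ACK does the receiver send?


SYN uses sequence number 39694; first data byte = ISN + 1 = 39695.
Segment 1: SEQ = 39695, len = 678 B, covers [39695, 40372]
Segment 2: SEQ = 40373, len = 960 B, covers [40373, 41332] [LOST]
Segment 3: SEQ = 41333, len = 1190 B, covers [41333, 42522]
In-order data received: bytes [39695, 40372] (segments 1..1).
Segment 2 missing -> gap begins at byte 40373; later segments buffered out of order.
Cumulative ACK = next expected in-order byte = 39695 + 678 = 40373

40373


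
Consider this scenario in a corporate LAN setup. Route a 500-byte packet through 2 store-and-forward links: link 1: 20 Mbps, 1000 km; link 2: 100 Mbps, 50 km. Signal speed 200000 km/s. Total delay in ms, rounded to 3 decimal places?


Packet = 500 bytes = 4000 bits. Store-and-forward: sum (t_trans + t_prop) per link.
Link 1: t_trans = 4000/(20*10^6) s = 0.2000 ms; t_prop = 1000/200000 s = 5.0000 ms; subtotal = 5.2000 ms
Link 2: t_trans = 4000/(100*10^6) s = 0.0400 ms; t_prop = 50/200000 s = 0.2500 ms; subtotal = 0.2900 ms
End-to-end = 5.2000 + 0.2900 = 5.4900 ms -> 5.490 ms (3 dp)

5.490


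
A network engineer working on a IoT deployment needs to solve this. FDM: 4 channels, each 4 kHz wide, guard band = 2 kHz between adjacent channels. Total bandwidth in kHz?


Given: 4 channels, 4 kHz each, guard = 2 kHz
Channel bandwidth = 4 * 4 = 16 kHz
Guard bands = 3 gaps * 2 kHz = 6 kHz
Total = 16 + 6 = 22 kHz

22


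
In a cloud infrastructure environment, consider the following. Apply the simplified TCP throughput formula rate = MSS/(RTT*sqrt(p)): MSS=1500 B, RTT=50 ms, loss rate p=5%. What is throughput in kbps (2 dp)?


Given: MSS = 1500 bytes, RTT = 50 ms, loss = 5%
RTT in seconds = 50 / 1000 = 0.05
Loss rate = 5% = 0.05
sqrt(loss) = sqrt(0.05) = 0.223606797750
Throughput (bytes/s) = 1500 / (0.05 * 0.223606797750) = 134164.0786
Throughput (kbps) = 134164.0786 * 8 / 1000 = 1073.312629 -> 1073.31 kbps (2 dp)

1073.31


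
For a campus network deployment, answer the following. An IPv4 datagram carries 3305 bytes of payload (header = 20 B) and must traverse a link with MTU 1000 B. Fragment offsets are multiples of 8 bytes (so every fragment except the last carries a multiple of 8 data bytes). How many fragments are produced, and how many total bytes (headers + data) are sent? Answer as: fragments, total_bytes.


Max data per non-final fragment = floor((MTU - header)/8)*8 = floor((1000 - 20)/8)*8 = floor(980/8)*8 = 976 B
Final fragment needs no 8-byte alignment: it can carry up to MTU - header = 980 B
Non-final fragments needed = ceil((payload - 980) / 976) = ceil(2325/976) = ceil(2.3822) = 3
Number of fragments = 3 + 1 = 4
Fragment sizes (data): 3 * 976 B + 377 B (last, 377 <= 980 OK)
Total bytes sent = payload + n_frags * header = 3305 + 4*20 = 3305 + 80 = 3385 B

4, 3385


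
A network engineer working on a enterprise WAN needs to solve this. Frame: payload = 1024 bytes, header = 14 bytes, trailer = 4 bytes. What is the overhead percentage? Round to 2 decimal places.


Given: payload = 1024 B, header = 14 B, trailer = 4 B
Overhead bytes = header + trailer = 14 + 4 = 18
Total frame = payload + overhead = 1024 + 18 = 1042
Overhead % = 18 / 1042 * 100 = 1.7274% -> 1.73% (2 dp)

1.73


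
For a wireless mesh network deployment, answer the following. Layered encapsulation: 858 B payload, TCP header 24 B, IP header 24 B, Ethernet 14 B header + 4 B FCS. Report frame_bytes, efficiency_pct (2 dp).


TCP segment = 858 + 24 = 882 B
IP packet = 882 + 24 = 906 B
Ethernet frame = 906 + 14 + 4 = 924 B
Efficiency = app / frame = 858 / 924 = 0.928571 = 92.8571% -> 92.86% (2 dp)

924, 92.86


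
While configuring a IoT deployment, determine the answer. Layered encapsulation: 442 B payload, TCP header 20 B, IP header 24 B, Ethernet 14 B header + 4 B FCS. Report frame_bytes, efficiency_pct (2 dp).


TCP segment = 442 + 20 = 462 B
IP packet = 462 + 24 = 486 B
Ethernet frame = 486 + 14 + 4 = 504 B
Efficiency = app / frame = 442 / 504 = 0.876984 = 87.6984% -> 87.70% (2 dp)

504, 87.70


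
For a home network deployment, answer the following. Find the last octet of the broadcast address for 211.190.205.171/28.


Given: IP = 211.190.205.171, prefix = /28
Host bits = 32 - 28 = 4
Network last octet = 171 AND mask = 160
Host part size = 2^4 - 1 = 15
Broadcast last octet = 160 OR 15 = 175

175


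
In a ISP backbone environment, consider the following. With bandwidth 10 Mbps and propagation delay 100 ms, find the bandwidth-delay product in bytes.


Given: bandwidth = 10 Mbps, delay = 100 ms
BDP in bits = 10 * 10^6 * 100 / 1000
BDP in bits = 1000000
BDP in bytes = 1000000 / 8 = 125000

125000


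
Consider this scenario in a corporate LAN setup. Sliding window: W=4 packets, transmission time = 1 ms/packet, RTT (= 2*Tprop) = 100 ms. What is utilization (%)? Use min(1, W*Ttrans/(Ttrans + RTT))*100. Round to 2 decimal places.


Given: W = 4, Ttrans = 1 ms, RTT = 100 ms (= 2 * Tprop, Tprop = 50 ms)
Cycle time = Ttrans + RTT = 1 + 100 = 101 ms (first packet sent until its ACK returns)
W * Ttrans = 4 * 1 = 4 ms of sending per cycle
W * Ttrans / (Ttrans + RTT) = 4 / 101 = 0.039604
U = min(1, 0.039604) = 0.039604
U% = 3.96%

3.96


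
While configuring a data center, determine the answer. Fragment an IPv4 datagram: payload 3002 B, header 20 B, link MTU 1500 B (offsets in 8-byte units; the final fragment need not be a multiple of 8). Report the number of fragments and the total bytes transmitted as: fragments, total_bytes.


Max data per non-final fragment = floor((MTU - header)/8)*8 = floor((1500 - 20)/8)*8 = floor(1480/8)*8 = 1480 B
Final fragment needs no 8-byte alignment: it can carry up to MTU - header = 1480 B
Non-final fragments needed = ceil((payload - 1480) / 1480) = ceil(1522/1480) = ceil(1.0284) = 2
Number of fragments = 2 + 1 = 3
Fragment sizes (data): 2 * 1480 B + 42 B (last, 42 <= 1480 OK)
Total bytes sent = payload + n_frags * header = 3002 + 3*20 = 3002 + 60 = 3062 B

3, 3062


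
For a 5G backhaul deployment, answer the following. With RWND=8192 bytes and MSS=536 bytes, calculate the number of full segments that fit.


Given: RWND = 8192 bytes, MSS = 536 bytes
Full segments = floor(RWND / MSS)
Full segments = floor(8192 / 536)
Full segments = floor(15.2836) = 15

15


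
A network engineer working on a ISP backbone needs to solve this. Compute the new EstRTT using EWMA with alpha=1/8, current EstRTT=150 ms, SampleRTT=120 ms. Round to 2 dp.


Given: EstRTT = 150 ms, SampleRTT = 120 ms, alpha = 1/8
New EstRTT = (1 - alpha) * EstRTT + alpha * SampleRTT
(7/8) * 150 = 131.25
(1/8) * 120 = 15
New EstRTT = 131.25 + 15 = 146.25 ms -> 146.25 ms (2 dp)

146.25


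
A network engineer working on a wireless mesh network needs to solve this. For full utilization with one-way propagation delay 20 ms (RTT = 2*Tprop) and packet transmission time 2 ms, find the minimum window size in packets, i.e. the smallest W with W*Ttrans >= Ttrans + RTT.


Given: Ttrans = 2 ms, RTT = 40 ms (= 2 * Tprop, Tprop = 20 ms)
Time until first ACK returns = Ttrans + RTT = 2 + 40 = 42 ms
Need W * Ttrans >= Ttrans + RTT  ->  W >= (Ttrans + RTT) / Ttrans
(Ttrans + RTT) / Ttrans = 42 / 2 = 21
W_min = ceil(21) = 21

21


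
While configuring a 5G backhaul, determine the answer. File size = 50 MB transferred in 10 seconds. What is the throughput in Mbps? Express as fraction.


Given: file = 50 MB, time = 10 s
File in Mb = 50 * 8 = 400 Mb
Throughput = 400 / 10 Mbps
Throughput = 40 Mbps

40


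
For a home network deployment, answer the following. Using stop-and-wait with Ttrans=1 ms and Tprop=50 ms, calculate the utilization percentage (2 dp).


Given: Ttrans = 1 ms, Tprop = 50 ms
RTT = 2 * Tprop = 2 * 50 = 100 ms
U = Ttrans / (Ttrans + RTT)
U = 1 / (1 + 100)
U = 1 / 101 = 0.009901
U% = 0.99%

0.99


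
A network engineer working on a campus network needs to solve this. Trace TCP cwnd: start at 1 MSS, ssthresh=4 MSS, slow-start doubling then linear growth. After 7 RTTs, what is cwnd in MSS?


RTT 0: cwnd = 1 MSS (initial)
RTT 1: cwnd = 2 MSS (slow start, doubled)
RTT 2: cwnd = 4 MSS (slow start, doubled)
RTT 3: cwnd = 5 MSS (congestion avoidance, +1)
RTT 4: cwnd = 6 MSS (congestion avoidance, +1)
RTT 5: cwnd = 7 MSS (congestion avoidance, +1)
RTT 6: cwnd = 8 MSS (congestion avoidance, +1)
RTT 7: cwnd = 9 MSS (congestion avoidance, +1)

9


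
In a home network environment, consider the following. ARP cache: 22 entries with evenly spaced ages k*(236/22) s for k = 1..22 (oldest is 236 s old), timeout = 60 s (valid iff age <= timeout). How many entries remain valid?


Ages are k * 236/22 s for k = 1..22 (spacing = 10.7273 s).
Entry k is valid iff k * 236/22 <= 60 iff k <= 22 * 60 / 236 = 5.5932
n_valid = floor(5.5932) = 5
(n_stale = 22 - 5 = 17)

5


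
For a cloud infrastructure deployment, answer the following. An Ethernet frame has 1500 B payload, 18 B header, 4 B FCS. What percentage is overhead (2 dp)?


Given: payload = 1500 B, header = 18 B, trailer = 4 B
Overhead bytes = header + trailer = 18 + 4 = 22
Total frame = payload + overhead = 1500 + 22 = 1522
Overhead % = 22 / 1522 * 100 = 1.4455% -> 1.45% (2 dp)

1.45


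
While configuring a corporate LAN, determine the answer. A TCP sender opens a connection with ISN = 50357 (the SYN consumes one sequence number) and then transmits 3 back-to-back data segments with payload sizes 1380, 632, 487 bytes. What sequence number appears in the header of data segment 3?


The SYN occupies sequence number ISN = 50357, so the first data byte is ISN + 1 = 50358.
SEQ of data segment i = (ISN + 1) + sum of payload sizes of segments 1..i-1.
Segment 1: SEQ = 50358, payload = 1380 bytes
Segment 2: SEQ = 51738, payload = 632 bytes
Segment 3: SEQ = 52370, payload = 487 bytes
SEQ of segment 3 = 50358 + 1380 + 632 = 52370

52370


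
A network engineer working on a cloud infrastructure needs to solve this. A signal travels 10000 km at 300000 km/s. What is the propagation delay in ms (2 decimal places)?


Given: distance = 10000 km, speed = 300000 km/s
Delay = distance / speed = 10000 / 300000 seconds
Delay in ms = 10000 * 1000 / 300000
Delay = 33.3333 ms
Rounded to 2 dp = 33.33 ms

33.33


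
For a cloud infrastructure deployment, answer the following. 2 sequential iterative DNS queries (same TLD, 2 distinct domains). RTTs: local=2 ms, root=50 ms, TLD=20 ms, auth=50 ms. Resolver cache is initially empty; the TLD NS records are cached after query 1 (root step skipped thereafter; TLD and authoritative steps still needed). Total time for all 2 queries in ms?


Lookup 1 (cold cache): local + root + TLD + auth = 2 + 50 + 20 + 50 = 122 ms
Lookups 2..2 (TLD NS cached -> skip root; new domain -> still ask TLD and auth): local + TLD + auth = 2 + 20 + 50 = 72 ms each
Remaining 1 lookups: 1 * 72 = 72 ms
Total = 122 + 72 = 194 ms

194


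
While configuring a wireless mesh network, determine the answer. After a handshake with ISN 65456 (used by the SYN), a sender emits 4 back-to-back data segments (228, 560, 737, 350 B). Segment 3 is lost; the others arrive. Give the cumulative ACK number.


SYN uses sequence number 65456; first data byte = ISN + 1 = 65457.
Segment 1: SEQ = 65457, len = 228 B, covers [65457, 65684]
Segment 2: SEQ = 65685, len = 560 B, covers [65685, 66244]
Segment 3: SEQ = 66245, len = 737 B, covers [66245, 66981] [LOST]
Segment 4: SEQ = 66982, len = 350 B, covers [66982, 67331]
In-order data received: bytes [65457, 66244] (segments 1..2).
Segment 3 missing -> gap begins at byte 66245; later segments buffered out of order.
Cumulative ACK = next expected in-order byte = 65457 + 228 + 560 = 66245

66245


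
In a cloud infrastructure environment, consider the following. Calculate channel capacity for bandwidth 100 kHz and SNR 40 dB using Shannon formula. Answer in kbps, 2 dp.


Given: B = 100 kHz, SNR = 40 dB
SNR linear = 10^(40/10) = 10000
1 + SNR = 10001
log2(10001) = 13.2878566418
C = 100 * 1000 * 13.2878566418 = 1328785.6642 bps
C = 1328.785664 kbps -> 1328.79 kbps (2 dp)

1328.79


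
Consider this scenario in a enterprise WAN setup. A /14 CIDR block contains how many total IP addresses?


Given: CIDR prefix /14
Host bits = 32 - 14 = 18
Total addresses = 2^18 = 262144

262144


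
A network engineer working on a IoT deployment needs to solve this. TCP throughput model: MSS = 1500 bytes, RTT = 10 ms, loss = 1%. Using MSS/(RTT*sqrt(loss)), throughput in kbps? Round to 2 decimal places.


Given: MSS = 1500 bytes, RTT = 10 ms, loss = 1%
RTT in seconds = 10 / 1000 = 0.01
Loss rate = 1% = 0.01
sqrt(loss) = sqrt(0.01) = 0.1
Throughput (bytes/s) = 1500 / (0.01 * 0.1) = 1500000.0000
Throughput (kbps) = 1500000.0000 * 8 / 1000 = 12000.000000 -> 12000.00 kbps (2 dp)

12000.00


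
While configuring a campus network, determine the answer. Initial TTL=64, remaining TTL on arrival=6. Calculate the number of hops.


Given: initial TTL = 64, received TTL = 6
Hops = initial TTL - received TTL
Hops = 64 - 6 = 58

58


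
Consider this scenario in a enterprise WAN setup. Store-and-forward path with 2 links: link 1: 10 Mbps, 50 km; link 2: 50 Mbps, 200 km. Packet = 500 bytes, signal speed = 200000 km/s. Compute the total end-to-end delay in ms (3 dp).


Packet = 500 bytes = 4000 bits. Store-and-forward: sum (t_trans + t_prop) per link.
Link 1: t_trans = 4000/(10*10^6) s = 0.4000 ms; t_prop = 50/200000 s = 0.2500 ms; subtotal = 0.6500 ms
Link 2: t_trans = 4000/(50*10^6) s = 0.0800 ms; t_prop = 200/200000 s = 1.0000 ms; subtotal = 1.0800 ms
End-to-end = 0.6500 + 1.0800 = 1.7300 ms -> 1.730 ms (3 dp)

1.730


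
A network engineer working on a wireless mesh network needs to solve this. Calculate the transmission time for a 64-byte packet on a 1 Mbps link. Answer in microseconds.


Given: packet = 64 bytes, bandwidth = 1 Mbps
Packet in bits = 64 * 8 = 512 bits
Bandwidth = 1 * 10^6 = 1000000 bps
Time = 512 / 1000000 seconds
Time in us = 512 * 10^6 / 1000000 = 512

512


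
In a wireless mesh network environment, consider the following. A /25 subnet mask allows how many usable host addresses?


Given: subnet mask /25
Host bits = 32 - 25 = 7
Total addresses = 2^7 = 128
Usable hosts = 128 - 2 (network + broadcast) = 126

126


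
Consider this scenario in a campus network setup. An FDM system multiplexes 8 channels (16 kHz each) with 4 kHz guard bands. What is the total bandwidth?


Given: 8 channels, 16 kHz each, guard = 4 kHz
Channel bandwidth = 8 * 16 = 128 kHz
Guard bands = 7 gaps * 4 kHz = 28 kHz
Total = 128 + 28 = 156 kHz

156


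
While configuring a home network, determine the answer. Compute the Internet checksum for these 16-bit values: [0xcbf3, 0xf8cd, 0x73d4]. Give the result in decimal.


Given words: [0xcbf3, 0xf8cd, 0x73d4]
Step 1: Sum all words
Raw sum = 52211 + 63693 + 29652 = 145556
Step 2: Fold carry: (14484 + 2) = 14486
One's complement = ~14486 & 0xFFFF = 51049

51049


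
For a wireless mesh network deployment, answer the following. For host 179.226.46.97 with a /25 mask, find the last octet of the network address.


Given: IP = 179.226.46.97, prefix = /25
Subnet mask = 255.255.255.128
Last octet of IP: 97
Last octet of mask: 128
Network last octet = 97 AND 128 = 0

0


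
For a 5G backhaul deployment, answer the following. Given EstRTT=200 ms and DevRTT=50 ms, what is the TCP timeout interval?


Given: EstRTT = 200 ms, DevRTT = 50 ms
Timeout = EstRTT + 4 * DevRTT
4 * DevRTT = 4 * 50 = 200
Timeout = 200 + 200 = 400 ms

400


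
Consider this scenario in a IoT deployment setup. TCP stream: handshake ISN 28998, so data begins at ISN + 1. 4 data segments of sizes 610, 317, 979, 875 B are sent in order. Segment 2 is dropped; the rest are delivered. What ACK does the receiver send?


SYN uses sequence number 28998; first data byte = ISN + 1 = 28999.
Segment 1: SEQ = 28999, len = 610 B, covers [28999, 29608]
Segment 2: SEQ = 29609, len = 317 B, covers [29609, 29925] [LOST]
Segment 3: SEQ = 29926, len = 979 B, covers [29926, 30904]
Segment 4: SEQ = 30905, len = 875 B, covers [30905, 31779]
In-order data received: bytes [28999, 29608] (segments 1..1).
Segment 2 missing -> gap begins at byte 29609; later segments buffered out of order.
Cumulative ACK = next expected in-order byte = 28999 + 610 = 29609

29609


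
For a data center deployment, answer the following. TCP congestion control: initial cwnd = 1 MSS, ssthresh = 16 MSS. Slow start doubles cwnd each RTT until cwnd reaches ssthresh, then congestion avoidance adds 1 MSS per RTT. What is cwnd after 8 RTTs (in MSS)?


RTT 0: cwnd = 1 MSS (initial)
RTT 1: cwnd = 2 MSS (slow start, doubled)
RTT 2: cwnd = 4 MSS (slow start, doubled)
RTT 3: cwnd = 8 MSS (slow start, doubled)
RTT 4: cwnd = 16 MSS (slow start, doubled)
RTT 5: cwnd = 17 MSS (congestion avoidance, +1)
RTT 6: cwnd = 18 MSS (congestion avoidance, +1)
RTT 7: cwnd = 19 MSS (congestion avoidance, +1)
RTT 8: cwnd = 20 MSS (congestion avoidance, +1)

20


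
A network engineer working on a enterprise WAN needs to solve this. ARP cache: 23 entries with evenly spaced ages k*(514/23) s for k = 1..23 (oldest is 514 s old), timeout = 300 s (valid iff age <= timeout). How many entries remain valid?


Ages are k * 514/23 s for k = 1..23 (spacing = 22.3478 s).
Entry k is valid iff k * 514/23 <= 300 iff k <= 23 * 300 / 514 = 13.4241
n_valid = floor(13.4241) = 13
(n_stale = 23 - 13 = 10)

13


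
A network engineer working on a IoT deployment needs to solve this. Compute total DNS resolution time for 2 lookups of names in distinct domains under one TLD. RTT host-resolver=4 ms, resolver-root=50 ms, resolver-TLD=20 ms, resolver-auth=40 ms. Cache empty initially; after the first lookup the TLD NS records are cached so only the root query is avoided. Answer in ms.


Lookup 1 (cold cache): local + root + TLD + auth = 4 + 50 + 20 + 40 = 114 ms
Lookups 2..2 (TLD NS cached -> skip root; new domain -> still ask TLD and auth): local + TLD + auth = 4 + 20 + 40 = 64 ms each
Remaining 1 lookups: 1 * 64 = 64 ms
Total = 114 + 64 = 178 ms

178


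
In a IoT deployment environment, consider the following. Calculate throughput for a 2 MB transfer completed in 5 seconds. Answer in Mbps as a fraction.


Given: file = 2 MB, time = 5 s
File in Mb = 2 * 8 = 16 Mb
Throughput = 16 / 5 Mbps
Throughput = 16/5 Mbps

16/5


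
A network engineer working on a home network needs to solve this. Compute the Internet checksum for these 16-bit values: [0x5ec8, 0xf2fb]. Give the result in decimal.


Given words: [0x5ec8, 0xf2fb]
Step 1: Sum all words
Raw sum = 24264 + 62203 = 86467
Step 2: Fold carry: (20931 + 1) = 20932
One's complement = ~20932 & 0xFFFF = 44603

44603


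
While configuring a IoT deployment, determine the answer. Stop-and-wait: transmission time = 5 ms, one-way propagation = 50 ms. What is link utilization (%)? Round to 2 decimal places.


Given: Ttrans = 5 ms, Tprop = 50 ms
RTT = 2 * Tprop = 2 * 50 = 100 ms
U = Ttrans / (Ttrans + RTT)
U = 5 / (5 + 100)
U = 5 / 105 = 0.047619
U% = 4.76%

4.76


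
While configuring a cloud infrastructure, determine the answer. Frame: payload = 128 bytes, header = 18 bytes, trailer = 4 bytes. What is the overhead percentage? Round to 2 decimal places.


Given: payload = 128 B, header = 18 B, trailer = 4 B
Overhead bytes = header + trailer = 18 + 4 = 22
Total frame = payload + overhead = 128 + 22 = 150
Overhead % = 22 / 150 * 100 = 14.6667% -> 14.67% (2 dp)

14.67
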